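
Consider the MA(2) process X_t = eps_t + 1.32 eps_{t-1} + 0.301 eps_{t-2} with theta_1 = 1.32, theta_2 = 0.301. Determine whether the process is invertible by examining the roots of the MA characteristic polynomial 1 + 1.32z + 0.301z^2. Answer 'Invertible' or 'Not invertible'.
\text{Not invertible}

The MA(q) characteristic polynomial is P(z) = 1 + 1.32z + 0.301z^2.
Invertibility requires all roots to lie outside the unit circle, i.e. |z| > 1 for every root.
Set 1 + (1.32) z + (0.301) z^2 = 0, i.e. a z^2 + b z + c = 0 with a = 0.301, b = 1.32, c = 1.
Discriminant D = b^2 - 4ac = (1.32)^2 - 4*(0.301)*1 = 1.7424 - (1.204) = 0.5384.
D >= 0, so the roots are real: z = (-b +/- sqrt(D)) / (2a) = (-1.32 +/- 0.733757) / (0.602).
  z_1 = (-1.32 + 0.733757) / (0.602) = -0.9738,   |z_1| = 0.9738.
  z_2 = (-1.32 - 0.733757) / (0.602) = -3.4116,   |z_2| = 3.4116.
Moduli of all roots: 0.9738, 3.4116.
All moduli strictly greater than 1? No.
Verdict: Not invertible.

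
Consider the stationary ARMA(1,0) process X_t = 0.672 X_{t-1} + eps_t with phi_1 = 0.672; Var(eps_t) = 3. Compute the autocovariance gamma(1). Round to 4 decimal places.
\gamma(1) = 3.6760

Multiply the model equation by X_{t-k} and take expectations. With theta_0 = psi_0 = 1 and psi_j the MA(infinity) weights, this gives
  gamma(k) - sum_i phi_i gamma(k-i) = c_k,
  c_k = sigma^2 * sum_{j=k..q} theta_j psi_{j-k}   (c_k = 0 for k > q),
using gamma(-m) = gamma(m).
Pure AR (q = 0): c_0 = sigma^2 = 3, c_k = 0 for k >= 1.
Equations for k = 0 and k = 1 (AR order 1):
  gamma(0) = phi_1 gamma(1) + c_0
  gamma(1) = phi_1 gamma(0) + c_1
Substituting the second into the first: gamma(0) (1 - phi_1^2) = c_0 + phi_1 c_1, so
  gamma(0) = c_0 / (1 - phi_1^2) = 3 / (1 - (0.672)^2) = 3 / 0.548416 = 5.4703.
  gamma(1) = phi_1 gamma(0) = (0.672)(5.4703) = 3.676042.
Therefore gamma(1) = 3.6760 (to 4 decimal places).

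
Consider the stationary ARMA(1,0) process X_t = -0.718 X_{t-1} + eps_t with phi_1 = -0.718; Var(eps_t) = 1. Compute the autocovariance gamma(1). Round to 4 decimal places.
\gamma(1) = -1.4820

Multiply the model equation by X_{t-k} and take expectations. With theta_0 = psi_0 = 1 and psi_j the MA(infinity) weights, this gives
  gamma(k) - sum_i phi_i gamma(k-i) = c_k,
  c_k = sigma^2 * sum_{j=k..q} theta_j psi_{j-k}   (c_k = 0 for k > q),
using gamma(-m) = gamma(m).
Pure AR (q = 0): c_0 = sigma^2 = 1, c_k = 0 for k >= 1.
Equations for k = 0 and k = 1 (AR order 1):
  gamma(0) = phi_1 gamma(1) + c_0
  gamma(1) = phi_1 gamma(0) + c_1
Substituting the second into the first: gamma(0) (1 - phi_1^2) = c_0 + phi_1 c_1, so
  gamma(0) = c_0 / (1 - phi_1^2) = 1 / (1 - (-0.718)^2) = 1 / 0.484476 = 2.064086.
  gamma(1) = phi_1 gamma(0) = (-0.718)(2.064086) = -1.482014.
Therefore gamma(1) = -1.4820 (to 4 decimal places).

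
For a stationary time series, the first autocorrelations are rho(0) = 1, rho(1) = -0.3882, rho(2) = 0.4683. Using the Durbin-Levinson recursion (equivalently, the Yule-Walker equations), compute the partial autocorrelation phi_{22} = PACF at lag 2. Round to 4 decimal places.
\phi_{22} = 0.3740

The PACF at lag k is phi_{kk}, the last component of the solution
to the Yule-Walker system G_k phi = r_k where
  (G_k)_{ij} = rho(|i - j|), (r_k)_i = rho(i), i,j = 1..k.
Equivalently, Durbin-Levinson gives phi_{kk} iteratively:
  phi_{11} = rho(1)
  phi_{kk} = [rho(k) - sum_{j=1..k-1} phi_{k-1,j} rho(k-j)]
            / [1 - sum_{j=1..k-1} phi_{k-1,j} rho(j)],
  phi_{k,j} = phi_{k-1,j} - phi_{kk} phi_{k-1,k-j},  j = 1..k-1.
Step k = 1:
  phi_11 = rho(1) = -0.3882.
Step k = 2:
  phi_22 = [rho(2) - phi_11 rho(1)] / [1 - phi_11 rho(1)] = [0.4683 - (-0.3882)(-0.3882)] / [1 - (-0.3882)(-0.3882)]
         = 0.31760076 / 0.84930076 = 0.374.
Therefore phi_{22} = 0.3740.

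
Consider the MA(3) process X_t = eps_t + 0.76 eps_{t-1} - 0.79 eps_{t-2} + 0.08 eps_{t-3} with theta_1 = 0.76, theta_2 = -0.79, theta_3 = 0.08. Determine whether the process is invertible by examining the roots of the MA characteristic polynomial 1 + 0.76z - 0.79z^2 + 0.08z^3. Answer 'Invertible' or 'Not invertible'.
\text{Not invertible}

The MA(q) characteristic polynomial is P(z) = 1 + 0.76z - 0.79z^2 + 0.08z^3.
Invertibility requires all roots to lie outside the unit circle, i.e. |z| > 1 for every root.
Degree 3: look for a simple real root z0 first, then factor out (1 - z/z0) and solve the remaining quadratic.
Testing z0 = 2: P(2) = 1 + (0.76)(2) + (-0.79)(2)^2 + (0.08)(2)^3
  = 1 + (1.52) + (-3.16) + (0.64) = 0.  So z_0 = 2 is a root, |z_0| = 2.
Divide out the factor (1 - 0.5 z) = (1 - z/z0) (since 1/z0 = 0.5):
  P(z) = (1 - 0.5 z)(1 + (1.26) z + (-0.16) z^2)
  [check: z-coef 1.26 - (0.5) = 0.76; z^2-coef -0.16 - (0.5)(1.26) = -0.79; z^3-coef -(0.5)(-0.16) = 0.08.]
Remaining roots from the quadratic factor 1 + (1.26) z + (-0.16) z^2:
  Set 1 + (1.26) z + (-0.16) z^2 = 0, i.e. a z^2 + b z + c = 0 with a = -0.16, b = 1.26, c = 1.
  Discriminant D = b^2 - 4ac = (1.26)^2 - 4*(-0.16)*1 = 1.5876 - (-0.64) = 2.2276.
  D >= 0, so the roots are real: z = (-b +/- sqrt(D)) / (2a) = (-1.26 +/- 1.492515) / (-0.32).
    z_1 = (-1.26 + 1.492515) / (-0.32) = -0.7266,   |z_1| = 0.7266.
    z_2 = (-1.26 - 1.492515) / (-0.32) = 8.6016,   |z_2| = 8.6016.
Moduli of all roots: 2.0000, 0.7266, 8.6016.
All moduli strictly greater than 1? No.
Verdict: Not invertible.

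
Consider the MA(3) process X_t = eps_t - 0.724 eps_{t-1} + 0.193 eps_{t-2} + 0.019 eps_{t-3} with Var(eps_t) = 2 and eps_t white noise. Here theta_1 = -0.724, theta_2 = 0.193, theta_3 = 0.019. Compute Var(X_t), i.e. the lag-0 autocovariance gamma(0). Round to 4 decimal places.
\gamma(0) = 3.1236

For an MA(q) process X_t = eps_t + sum_i theta_i eps_{t-i} with
Var(eps_t) = sigma^2, the variance is
  gamma(0) = sigma^2 * (1 + sum_i theta_i^2).
  sum_i theta_i^2 = (-0.724)^2 + (0.193)^2 + (0.019)^2 = 0.524176 + 0.037249 + 0.000361 = 0.561786.
  gamma(0) = 2 * (1 + 0.561786) = 2 * 1.561786 = 3.123572, which rounds to 3.1236.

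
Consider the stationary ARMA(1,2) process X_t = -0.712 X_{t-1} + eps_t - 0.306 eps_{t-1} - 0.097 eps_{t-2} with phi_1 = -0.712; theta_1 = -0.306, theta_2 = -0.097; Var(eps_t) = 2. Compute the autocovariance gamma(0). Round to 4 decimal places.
\gamma(0) = 5.6715

Multiply the model equation by X_{t-k} and take expectations. With theta_0 = psi_0 = 1 and psi_j the MA(infinity) weights, this gives
  gamma(k) - sum_i phi_i gamma(k-i) = c_k,
  c_k = sigma^2 * sum_{j=k..q} theta_j psi_{j-k}   (c_k = 0 for k > q),
using gamma(-m) = gamma(m).
psi-weights needed (psi_j = theta_j + sum_i phi_i psi_{j-i}):
  psi_1 = theta_1 + phi_1 = -0.306 + (-0.712) = -1.018
  psi_2 = theta_2 + phi_1 psi_1 = -0.097 + (-0.712)(-1.018) = 0.627816
Right-hand sides:
  c_0 = sigma^2 (1 + theta_1 psi_1 + theta_2 psi_2) = 2 * (1 + (-0.306)(-1.018) + (-0.097)(0.627816)) = 2 * 1.25061 = 2.50122
  c_1 = sigma^2 (theta_1 + theta_2 psi_1) = 2 * (-0.306 + (-0.097)(-1.018)) = -0.414508
  c_2 = sigma^2 theta_2 = 2 * (-0.097) = -0.194
Equations for k = 0 and k = 1 (AR order 1):
  gamma(0) = phi_1 gamma(1) + c_0
  gamma(1) = phi_1 gamma(0) + c_1
Substituting the second into the first: gamma(0) (1 - phi_1^2) = c_0 + phi_1 c_1, so
  gamma(0) = (c_0 + phi_1 c_1) / (1 - phi_1^2) = (2.50122 + (-0.712)(-0.414508)) / (1 - (-0.712)^2) = 2.796349 / 0.493056 = 5.671464.
Therefore gamma(0) = 5.6715 (to 4 decimal places).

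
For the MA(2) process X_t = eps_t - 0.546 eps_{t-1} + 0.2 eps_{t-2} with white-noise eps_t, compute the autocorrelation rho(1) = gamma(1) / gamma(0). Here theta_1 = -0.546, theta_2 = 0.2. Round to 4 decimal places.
\rho(1) = -0.4896

For an MA(q) process with theta_0 = 1, the autocovariance is
  gamma(k) = sigma^2 * sum_{i=0..q-k} theta_i * theta_{i+k},
and rho(k) = gamma(k) / gamma(0). Sigma^2 cancels.
  numerator   = (1)*(-0.546) + (-0.546)*(0.2) = -0.6552.
  denominator = (1)^2 + (-0.546)^2 + (0.2)^2 = 1.338116.
  rho(1) = -0.6552 / 1.338116 = -0.4896.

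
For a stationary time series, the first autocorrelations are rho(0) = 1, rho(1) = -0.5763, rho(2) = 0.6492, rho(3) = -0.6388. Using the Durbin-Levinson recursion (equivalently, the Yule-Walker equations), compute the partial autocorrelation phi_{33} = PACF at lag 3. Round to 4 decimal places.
\phi_{33} = -0.3261

The PACF at lag k is phi_{kk}, the last component of the solution
to the Yule-Walker system G_k phi = r_k where
  (G_k)_{ij} = rho(|i - j|), (r_k)_i = rho(i), i,j = 1..k.
Equivalently, Durbin-Levinson gives phi_{kk} iteratively:
  phi_{11} = rho(1)
  phi_{kk} = [rho(k) - sum_{j=1..k-1} phi_{k-1,j} rho(k-j)]
            / [1 - sum_{j=1..k-1} phi_{k-1,j} rho(j)],
  phi_{k,j} = phi_{k-1,j} - phi_{kk} phi_{k-1,k-j},  j = 1..k-1.
Step k = 1:
  phi_11 = rho(1) = -0.5763.
Step k = 2:
  phi_22 = [rho(2) - phi_11 rho(1)] / [1 - phi_11 rho(1)] = [0.6492 - (-0.5763)(-0.5763)] / [1 - (-0.5763)(-0.5763)]
         = 0.31707831 / 0.66787831 = 0.474755.
  Update: phi_21 = phi_11 - phi_22 phi_11 = -0.5763 - (0.474755)(-0.5763) = -0.302699.
Step k = 3:
  phi_33 = [rho(3) - phi_21 rho(2) - phi_22 rho(1)] / [1 - phi_21 rho(1) - phi_22 rho(2)]
    numerator   = -0.6388 - (-0.302699)(0.6492) - (0.474755)(-0.5763) = -0.16868678
    denominator = 1 - (-0.302699)(-0.5763) - (0.474755)(0.6492) = 0.51734392
  phi_33 = -0.16868678 / 0.51734392 = -0.3261.
Therefore phi_{33} = -0.3261.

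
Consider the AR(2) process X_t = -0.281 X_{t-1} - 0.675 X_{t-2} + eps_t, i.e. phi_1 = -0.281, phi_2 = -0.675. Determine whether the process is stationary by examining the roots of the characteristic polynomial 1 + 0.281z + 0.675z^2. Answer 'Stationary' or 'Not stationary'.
\text{Stationary}

The AR(p) characteristic polynomial is P(z) = 1 + 0.281z + 0.675z^2.
Stationarity requires all roots to lie outside the unit circle, i.e. |z| > 1 for every root.
Set 1 + (0.281) z + (0.675) z^2 = 0, i.e. a z^2 + b z + c = 0 with a = 0.675, b = 0.281, c = 1.
Discriminant D = b^2 - 4ac = (0.281)^2 - 4*(0.675)*1 = 0.078961 - (2.7) = -2.621039.
D < 0, so the roots are the complex-conjugate pair z = (-b +/- i sqrt(-D)) / (2a) = -0.2081 +/- 1.1992i.
For a conjugate pair |z|^2 = z * conj(z) = (product of roots) = c/a = 1/(0.675) = 1.481481, so |z| = sqrt(1.481481) = 1.2172 for both roots.
Moduli of all roots: 1.2172, 1.2172.
All moduli strictly greater than 1? Yes.
Verdict: Stationary.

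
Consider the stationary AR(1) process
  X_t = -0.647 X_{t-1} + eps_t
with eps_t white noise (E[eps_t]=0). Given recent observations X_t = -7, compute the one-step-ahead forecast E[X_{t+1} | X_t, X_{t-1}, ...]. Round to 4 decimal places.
E[X_{t+1} \mid \mathcal F_t] = 4.5290

For an AR(p) model X_t = c + sum_i phi_i X_{t-i} + eps_t, the
one-step-ahead conditional mean is
  E[X_{t+1} | X_t, ...] = c + sum_i phi_i X_{t+1-i}.
Substitute known values:
  E[X_{t+1} | ...] = (-0.647) * (-7)
                   = 4.5290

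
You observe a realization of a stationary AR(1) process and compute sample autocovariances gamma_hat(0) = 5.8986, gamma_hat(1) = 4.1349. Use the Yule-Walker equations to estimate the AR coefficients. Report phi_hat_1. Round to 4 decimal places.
\hat\phi_{1} = 0.7010

The Yule-Walker equations for an AR(p) process read, in matrix form,
  Gamma_p phi = r_p,   with   (Gamma_p)_{ij} = gamma(|i - j|),
                       (r_p)_i = gamma(i),   i,j = 1..p.
Substitute the sample gammas (Toeplitz matrix and right-hand side of size 1):
  Gamma_p = [[5.8986]]
  r_p     = [4.1349]
With p = 1 this is the single equation gamma(0) phi_1 = gamma(1):
  phi_hat_1 = gamma(1) / gamma(0) = 4.1349 / 5.8986 = 0.7010.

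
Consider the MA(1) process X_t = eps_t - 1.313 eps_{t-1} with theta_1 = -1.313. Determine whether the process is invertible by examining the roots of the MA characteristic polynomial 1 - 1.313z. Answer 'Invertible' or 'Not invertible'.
\text{Not invertible}

The MA(q) characteristic polynomial is P(z) = 1 - 1.313z.
Invertibility requires all roots to lie outside the unit circle, i.e. |z| > 1 for every root.
This is linear in z: 1 + (-1.313) z = 0  =>  z = -1/(-1.313) = 0.761615,  |z| = 0.761615.
Moduli of all roots: 0.7616.
All moduli strictly greater than 1? No.
Verdict: Not invertible.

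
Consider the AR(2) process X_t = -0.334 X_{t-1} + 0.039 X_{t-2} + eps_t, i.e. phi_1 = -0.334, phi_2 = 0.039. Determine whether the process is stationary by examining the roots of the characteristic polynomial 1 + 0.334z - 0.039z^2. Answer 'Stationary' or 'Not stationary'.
\text{Stationary}

The AR(p) characteristic polynomial is P(z) = 1 + 0.334z - 0.039z^2.
Stationarity requires all roots to lie outside the unit circle, i.e. |z| > 1 for every root.
Set 1 + (0.334) z + (-0.039) z^2 = 0, i.e. a z^2 + b z + c = 0 with a = -0.039, b = 0.334, c = 1.
Discriminant D = b^2 - 4ac = (0.334)^2 - 4*(-0.039)*1 = 0.111556 - (-0.156) = 0.267556.
D >= 0, so the roots are real: z = (-b +/- sqrt(D)) / (2a) = (-0.334 +/- 0.517258) / (-0.078).
  z_1 = (-0.334 + 0.517258) / (-0.078) = -2.3495,   |z_1| = 2.3495.
  z_2 = (-0.334 - 0.517258) / (-0.078) = 10.9136,   |z_2| = 10.9136.
Moduli of all roots: 2.3495, 10.9136.
All moduli strictly greater than 1? Yes.
Verdict: Stationary.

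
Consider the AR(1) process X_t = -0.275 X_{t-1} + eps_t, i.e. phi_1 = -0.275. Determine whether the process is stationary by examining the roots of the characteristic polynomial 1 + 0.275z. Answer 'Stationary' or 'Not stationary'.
\text{Stationary}

The AR(p) characteristic polynomial is P(z) = 1 + 0.275z.
Stationarity requires all roots to lie outside the unit circle, i.e. |z| > 1 for every root.
This is linear in z: 1 + (0.275) z = 0  =>  z = -1/(0.275) = -3.636364,  |z| = 3.636364.
Moduli of all roots: 3.6364.
All moduli strictly greater than 1? Yes.
Verdict: Stationary.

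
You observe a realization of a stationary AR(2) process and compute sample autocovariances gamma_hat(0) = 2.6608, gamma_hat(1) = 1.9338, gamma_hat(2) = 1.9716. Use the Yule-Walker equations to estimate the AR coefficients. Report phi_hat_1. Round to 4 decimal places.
\hat\phi_{1} = 0.3990

The Yule-Walker equations for an AR(p) process read, in matrix form,
  Gamma_p phi = r_p,   with   (Gamma_p)_{ij} = gamma(|i - j|),
                       (r_p)_i = gamma(i),   i,j = 1..p.
Substitute the sample gammas (Toeplitz matrix and right-hand side of size 2):
  Gamma_p = [[2.6608, 1.9338], [1.9338, 2.6608]]
  r_p     = [1.9338, 1.9716]
Written out:
  2.6608 phi_1 + 1.9338 phi_2 = 1.9338
  1.9338 phi_1 + 2.6608 phi_2 = 1.9716
Solve by Cramer's rule:
  det = gamma(0)^2 - gamma(1)^2 = (2.6608)^2 - (1.9338)^2 = 7.07985664 - 3.73958244 = 3.3402742
  phi_hat_1 = [gamma(1) gamma(0) - gamma(1) gamma(2)] / det = [(1.9338)(2.6608) - (1.9338)(1.9716)] / 3.3402742 = 1.33277496 / 3.3402742 = 0.399
  phi_hat_2 = [gamma(0) gamma(2) - gamma(1)^2] / det = [(2.6608)(1.9716) - (1.9338)^2] / 3.3402742 = 1.50645084 / 3.3402742 = 0.451
So phi_hat = [0.3990, 0.4510].
Therefore phi_hat_1 = 0.3990.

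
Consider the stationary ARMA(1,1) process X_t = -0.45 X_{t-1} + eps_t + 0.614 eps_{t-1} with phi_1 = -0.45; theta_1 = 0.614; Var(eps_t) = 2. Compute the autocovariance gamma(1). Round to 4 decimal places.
\gamma(1) = 0.2976

Multiply the model equation by X_{t-k} and take expectations. With theta_0 = psi_0 = 1 and psi_j the MA(infinity) weights, this gives
  gamma(k) - sum_i phi_i gamma(k-i) = c_k,
  c_k = sigma^2 * sum_{j=k..q} theta_j psi_{j-k}   (c_k = 0 for k > q),
using gamma(-m) = gamma(m).
psi-weights needed (psi_j = theta_j + sum_i phi_i psi_{j-i}):
  psi_1 = theta_1 + phi_1 = 0.614 + (-0.45) = 0.164
Right-hand sides:
  c_0 = sigma^2 (1 + theta_1 psi_1) = 2 * (1 + (0.614)(0.164)) = 2 * 1.100696 = 2.201392
  c_1 = sigma^2 theta_1 = 2 * (0.614) = 1.228
  c_2 = 0
Equations for k = 0 and k = 1 (AR order 1):
  gamma(0) = phi_1 gamma(1) + c_0
  gamma(1) = phi_1 gamma(0) + c_1
Substituting the second into the first: gamma(0) (1 - phi_1^2) = c_0 + phi_1 c_1, so
  gamma(0) = (c_0 + phi_1 c_1) / (1 - phi_1^2) = (2.201392 + (-0.45)(1.228)) / (1 - (-0.45)^2) = 1.648792 / 0.7975 = 2.067451.
  gamma(1) = phi_1 gamma(0) + c_1 = (-0.45)(2.067451) + (1.228) = 0.297647.
Therefore gamma(1) = 0.2976 (to 4 decimal places).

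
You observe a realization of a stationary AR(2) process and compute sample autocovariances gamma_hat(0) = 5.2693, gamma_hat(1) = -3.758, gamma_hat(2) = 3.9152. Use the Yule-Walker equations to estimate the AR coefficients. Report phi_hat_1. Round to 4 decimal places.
\hat\phi_{1} = -0.3730

The Yule-Walker equations for an AR(p) process read, in matrix form,
  Gamma_p phi = r_p,   with   (Gamma_p)_{ij} = gamma(|i - j|),
                       (r_p)_i = gamma(i),   i,j = 1..p.
Substitute the sample gammas (Toeplitz matrix and right-hand side of size 2):
  Gamma_p = [[5.2693, -3.758], [-3.758, 5.2693]]
  r_p     = [-3.758, 3.9152]
Written out:
  5.2693 phi_1 - 3.758 phi_2 = -3.758
  -3.758 phi_1 + 5.2693 phi_2 = 3.9152
Solve by Cramer's rule:
  det = gamma(0)^2 - gamma(1)^2 = (5.2693)^2 - (-3.758)^2 = 27.76552249 - 14.122564 = 13.64295849
  phi_hat_1 = [gamma(1) gamma(0) - gamma(1) gamma(2)] / det = [(-3.758)(5.2693) - (-3.758)(3.9152)] / 13.64295849 = -5.0887078 / 13.64295849 = -0.373
  phi_hat_2 = [gamma(0) gamma(2) - gamma(1)^2] / det = [(5.2693)(3.9152) - (-3.758)^2] / 13.64295849 = 6.50779936 / 13.64295849 = 0.477
So phi_hat = [-0.3730, 0.4770].
Therefore phi_hat_1 = -0.3730.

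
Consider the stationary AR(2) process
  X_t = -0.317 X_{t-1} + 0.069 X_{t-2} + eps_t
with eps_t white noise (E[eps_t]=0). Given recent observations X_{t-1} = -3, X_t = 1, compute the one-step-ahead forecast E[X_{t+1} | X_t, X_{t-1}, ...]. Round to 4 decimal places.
E[X_{t+1} \mid \mathcal F_t] = -0.5240

For an AR(p) model X_t = c + sum_i phi_i X_{t-i} + eps_t, the
one-step-ahead conditional mean is
  E[X_{t+1} | X_t, ...] = c + sum_i phi_i X_{t+1-i}.
Substitute known values:
  E[X_{t+1} | ...] = (-0.317) * (1) + (0.069) * (-3)
                   = -0.5240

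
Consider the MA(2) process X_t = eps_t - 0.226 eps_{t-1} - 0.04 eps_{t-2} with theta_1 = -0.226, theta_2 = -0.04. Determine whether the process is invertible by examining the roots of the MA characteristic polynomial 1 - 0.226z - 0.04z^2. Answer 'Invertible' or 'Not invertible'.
\text{Invertible}

The MA(q) characteristic polynomial is P(z) = 1 - 0.226z - 0.04z^2.
Invertibility requires all roots to lie outside the unit circle, i.e. |z| > 1 for every root.
Set 1 + (-0.226) z + (-0.04) z^2 = 0, i.e. a z^2 + b z + c = 0 with a = -0.04, b = -0.226, c = 1.
Discriminant D = b^2 - 4ac = (-0.226)^2 - 4*(-0.04)*1 = 0.051076 - (-0.16) = 0.211076.
D >= 0, so the roots are real: z = (-b +/- sqrt(D)) / (2a) = (0.226 +/- 0.45943) / (-0.08).
  z_1 = (0.226 + 0.45943) / (-0.08) = -8.5679,   |z_1| = 8.5679.
  z_2 = (0.226 - 0.45943) / (-0.08) = 2.9179,   |z_2| = 2.9179.
Moduli of all roots: 8.5679, 2.9179.
All moduli strictly greater than 1? Yes.
Verdict: Invertible.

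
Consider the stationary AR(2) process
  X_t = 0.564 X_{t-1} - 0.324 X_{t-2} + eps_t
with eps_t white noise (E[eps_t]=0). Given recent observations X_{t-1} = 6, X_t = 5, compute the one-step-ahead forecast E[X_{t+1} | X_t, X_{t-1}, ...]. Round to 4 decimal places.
E[X_{t+1} \mid \mathcal F_t] = 0.8760

For an AR(p) model X_t = c + sum_i phi_i X_{t-i} + eps_t, the
one-step-ahead conditional mean is
  E[X_{t+1} | X_t, ...] = c + sum_i phi_i X_{t+1-i}.
Substitute known values:
  E[X_{t+1} | ...] = (0.564) * (5) + (-0.324) * (6)
                   = 0.8760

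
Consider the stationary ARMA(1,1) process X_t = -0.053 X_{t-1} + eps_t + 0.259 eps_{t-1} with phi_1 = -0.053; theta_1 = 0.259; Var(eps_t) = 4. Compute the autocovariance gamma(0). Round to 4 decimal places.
\gamma(0) = 4.1702

Multiply the model equation by X_{t-k} and take expectations. With theta_0 = psi_0 = 1 and psi_j the MA(infinity) weights, this gives
  gamma(k) - sum_i phi_i gamma(k-i) = c_k,
  c_k = sigma^2 * sum_{j=k..q} theta_j psi_{j-k}   (c_k = 0 for k > q),
using gamma(-m) = gamma(m).
psi-weights needed (psi_j = theta_j + sum_i phi_i psi_{j-i}):
  psi_1 = theta_1 + phi_1 = 0.259 + (-0.053) = 0.206
Right-hand sides:
  c_0 = sigma^2 (1 + theta_1 psi_1) = 4 * (1 + (0.259)(0.206)) = 4 * 1.053354 = 4.213416
  c_1 = sigma^2 theta_1 = 4 * (0.259) = 1.036
  c_2 = 0
Equations for k = 0 and k = 1 (AR order 1):
  gamma(0) = phi_1 gamma(1) + c_0
  gamma(1) = phi_1 gamma(0) + c_1
Substituting the second into the first: gamma(0) (1 - phi_1^2) = c_0 + phi_1 c_1, so
  gamma(0) = (c_0 + phi_1 c_1) / (1 - phi_1^2) = (4.213416 + (-0.053)(1.036)) / (1 - (-0.053)^2) = 4.158508 / 0.997191 = 4.170222.
Therefore gamma(0) = 4.1702 (to 4 decimal places).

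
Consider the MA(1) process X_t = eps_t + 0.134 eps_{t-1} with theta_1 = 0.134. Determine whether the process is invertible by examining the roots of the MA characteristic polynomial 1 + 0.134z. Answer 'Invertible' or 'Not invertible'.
\text{Invertible}

The MA(q) characteristic polynomial is P(z) = 1 + 0.134z.
Invertibility requires all roots to lie outside the unit circle, i.e. |z| > 1 for every root.
This is linear in z: 1 + (0.134) z = 0  =>  z = -1/(0.134) = -7.462687,  |z| = 7.462687.
Moduli of all roots: 7.4627.
All moduli strictly greater than 1? Yes.
Verdict: Invertible.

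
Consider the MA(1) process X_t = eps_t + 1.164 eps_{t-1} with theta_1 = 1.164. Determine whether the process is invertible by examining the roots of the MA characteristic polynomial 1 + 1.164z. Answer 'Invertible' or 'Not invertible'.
\text{Not invertible}

The MA(q) characteristic polynomial is P(z) = 1 + 1.164z.
Invertibility requires all roots to lie outside the unit circle, i.e. |z| > 1 for every root.
This is linear in z: 1 + (1.164) z = 0  =>  z = -1/(1.164) = -0.859107,  |z| = 0.859107.
Moduli of all roots: 0.8591.
All moduli strictly greater than 1? No.
Verdict: Not invertible.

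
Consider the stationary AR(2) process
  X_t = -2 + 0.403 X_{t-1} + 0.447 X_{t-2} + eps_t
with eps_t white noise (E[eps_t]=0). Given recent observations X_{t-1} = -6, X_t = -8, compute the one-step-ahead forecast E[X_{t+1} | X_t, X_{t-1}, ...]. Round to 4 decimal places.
E[X_{t+1} \mid \mathcal F_t] = -7.9060

For an AR(p) model X_t = c + sum_i phi_i X_{t-i} + eps_t, the
one-step-ahead conditional mean is
  E[X_{t+1} | X_t, ...] = c + sum_i phi_i X_{t+1-i}.
Substitute known values:
  E[X_{t+1} | ...] = -2 + (0.403) * (-8) + (0.447) * (-6)
                   = -7.9060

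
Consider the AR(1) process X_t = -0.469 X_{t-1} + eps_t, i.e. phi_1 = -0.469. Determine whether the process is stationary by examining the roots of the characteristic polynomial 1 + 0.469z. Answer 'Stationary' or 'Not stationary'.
\text{Stationary}

The AR(p) characteristic polynomial is P(z) = 1 + 0.469z.
Stationarity requires all roots to lie outside the unit circle, i.e. |z| > 1 for every root.
This is linear in z: 1 + (0.469) z = 0  =>  z = -1/(0.469) = -2.132196,  |z| = 2.132196.
Moduli of all roots: 2.1322.
All moduli strictly greater than 1? Yes.
Verdict: Stationary.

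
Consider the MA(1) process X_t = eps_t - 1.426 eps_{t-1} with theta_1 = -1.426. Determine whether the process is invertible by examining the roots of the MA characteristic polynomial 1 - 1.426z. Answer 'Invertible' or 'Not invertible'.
\text{Not invertible}

The MA(q) characteristic polynomial is P(z) = 1 - 1.426z.
Invertibility requires all roots to lie outside the unit circle, i.e. |z| > 1 for every root.
This is linear in z: 1 + (-1.426) z = 0  =>  z = -1/(-1.426) = 0.701262,  |z| = 0.701262.
Moduli of all roots: 0.7013.
All moduli strictly greater than 1? No.
Verdict: Not invertible.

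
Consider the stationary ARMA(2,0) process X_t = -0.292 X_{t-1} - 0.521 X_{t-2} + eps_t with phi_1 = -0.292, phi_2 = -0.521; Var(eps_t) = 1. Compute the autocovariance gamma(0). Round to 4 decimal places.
\gamma(0) = 1.4251

Multiply the model equation by X_{t-k} and take expectations. With theta_0 = psi_0 = 1 and psi_j the MA(infinity) weights, this gives
  gamma(k) - sum_i phi_i gamma(k-i) = c_k,
  c_k = sigma^2 * sum_{j=k..q} theta_j psi_{j-k}   (c_k = 0 for k > q),
using gamma(-m) = gamma(m).
Pure AR (q = 0): c_0 = sigma^2 = 1, c_k = 0 for k >= 1.
Equations for k = 0, 1, 2 (AR order 2, c_2 = 0):
  (E0) gamma(0) = phi_1 gamma(1) + phi_2 gamma(2) + c_0
  (E1) gamma(1) = phi_1 gamma(0) + phi_2 gamma(1) + c_1
  (E2) gamma(2) = phi_1 gamma(1) + phi_2 gamma(0)
From (E1): gamma(1) = A gamma(0) + B with
  A = phi_1 / (1 - phi_2) = -0.292 / 1.521 = -0.191979,   B = c_1 / (1 - phi_2) = 0 / 1.521 = 0.
Insert (E2) into (E0): gamma(0) (1 - phi_2^2) = phi_1 (1 + phi_2) gamma(1) + c_0.
  phi_1 (1 + phi_2) = (-0.292)(0.479) = -0.139868,   1 - phi_2^2 = 0.728559.
Replace gamma(1) by A gamma(0) + B and collect gamma(0):
  gamma(0) [0.728559 - (-0.139868)(-0.191979)] = c_0 = 1
  gamma(0) * 0.701707 = 1
  gamma(0) = 1 / 0.701707 = 1.425096.
Therefore gamma(0) = 1.4251 (to 4 decimal places).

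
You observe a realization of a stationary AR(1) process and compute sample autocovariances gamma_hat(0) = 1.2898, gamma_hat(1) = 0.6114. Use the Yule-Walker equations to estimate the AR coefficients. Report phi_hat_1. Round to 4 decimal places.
\hat\phi_{1} = 0.4740

The Yule-Walker equations for an AR(p) process read, in matrix form,
  Gamma_p phi = r_p,   with   (Gamma_p)_{ij} = gamma(|i - j|),
                       (r_p)_i = gamma(i),   i,j = 1..p.
Substitute the sample gammas (Toeplitz matrix and right-hand side of size 1):
  Gamma_p = [[1.2898]]
  r_p     = [0.6114]
With p = 1 this is the single equation gamma(0) phi_1 = gamma(1):
  phi_hat_1 = gamma(1) / gamma(0) = 0.6114 / 1.2898 = 0.4740.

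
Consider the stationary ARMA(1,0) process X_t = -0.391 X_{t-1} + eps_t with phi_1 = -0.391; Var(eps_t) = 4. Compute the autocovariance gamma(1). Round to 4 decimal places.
\gamma(1) = -1.8463

Multiply the model equation by X_{t-k} and take expectations. With theta_0 = psi_0 = 1 and psi_j the MA(infinity) weights, this gives
  gamma(k) - sum_i phi_i gamma(k-i) = c_k,
  c_k = sigma^2 * sum_{j=k..q} theta_j psi_{j-k}   (c_k = 0 for k > q),
using gamma(-m) = gamma(m).
Pure AR (q = 0): c_0 = sigma^2 = 4, c_k = 0 for k >= 1.
Equations for k = 0 and k = 1 (AR order 1):
  gamma(0) = phi_1 gamma(1) + c_0
  gamma(1) = phi_1 gamma(0) + c_1
Substituting the second into the first: gamma(0) (1 - phi_1^2) = c_0 + phi_1 c_1, so
  gamma(0) = c_0 / (1 - phi_1^2) = 4 / (1 - (-0.391)^2) = 4 / 0.847119 = 4.721887.
  gamma(1) = phi_1 gamma(0) = (-0.391)(4.721887) = -1.846258.
Therefore gamma(1) = -1.8463 (to 4 decimal places).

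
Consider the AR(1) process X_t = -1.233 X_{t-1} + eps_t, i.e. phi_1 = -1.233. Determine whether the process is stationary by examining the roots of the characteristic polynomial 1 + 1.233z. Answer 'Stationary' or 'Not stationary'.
\text{Not stationary}

The AR(p) characteristic polynomial is P(z) = 1 + 1.233z.
Stationarity requires all roots to lie outside the unit circle, i.e. |z| > 1 for every root.
This is linear in z: 1 + (1.233) z = 0  =>  z = -1/(1.233) = -0.81103,  |z| = 0.81103.
Moduli of all roots: 0.8110.
All moduli strictly greater than 1? No.
Verdict: Not stationary.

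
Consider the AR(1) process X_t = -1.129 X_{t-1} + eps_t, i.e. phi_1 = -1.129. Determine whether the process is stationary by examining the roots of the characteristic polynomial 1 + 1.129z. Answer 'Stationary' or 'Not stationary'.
\text{Not stationary}

The AR(p) characteristic polynomial is P(z) = 1 + 1.129z.
Stationarity requires all roots to lie outside the unit circle, i.e. |z| > 1 for every root.
This is linear in z: 1 + (1.129) z = 0  =>  z = -1/(1.129) = -0.88574,  |z| = 0.88574.
Moduli of all roots: 0.8857.
All moduli strictly greater than 1? No.
Verdict: Not stationary.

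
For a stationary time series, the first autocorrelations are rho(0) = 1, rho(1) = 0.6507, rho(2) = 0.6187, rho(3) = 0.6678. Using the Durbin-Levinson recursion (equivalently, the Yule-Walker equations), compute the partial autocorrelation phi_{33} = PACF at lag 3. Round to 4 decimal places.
\phi_{33} = 0.3549

The PACF at lag k is phi_{kk}, the last component of the solution
to the Yule-Walker system G_k phi = r_k where
  (G_k)_{ij} = rho(|i - j|), (r_k)_i = rho(i), i,j = 1..k.
Equivalently, Durbin-Levinson gives phi_{kk} iteratively:
  phi_{11} = rho(1)
  phi_{kk} = [rho(k) - sum_{j=1..k-1} phi_{k-1,j} rho(k-j)]
            / [1 - sum_{j=1..k-1} phi_{k-1,j} rho(j)],
  phi_{k,j} = phi_{k-1,j} - phi_{kk} phi_{k-1,k-j},  j = 1..k-1.
Step k = 1:
  phi_11 = rho(1) = 0.6507.
Step k = 2:
  phi_22 = [rho(2) - phi_11 rho(1)] / [1 - phi_11 rho(1)] = [0.6187 - (0.6507)(0.6507)] / [1 - (0.6507)(0.6507)]
         = 0.19528951 / 0.57658951 = 0.338698.
  Update: phi_21 = phi_11 - phi_22 phi_11 = 0.6507 - (0.338698)(0.6507) = 0.430309.
Step k = 3:
  phi_33 = [rho(3) - phi_21 rho(2) - phi_22 rho(1)] / [1 - phi_21 rho(1) - phi_22 rho(2)]
    numerator   = 0.6678 - (0.430309)(0.6187) - (0.338698)(0.6507) = 0.18117699
    denominator = 1 - (0.430309)(0.6507) - (0.338698)(0.6187) = 0.51044541
  phi_33 = 0.18117699 / 0.51044541 = 0.3549.
Therefore phi_{33} = 0.3549.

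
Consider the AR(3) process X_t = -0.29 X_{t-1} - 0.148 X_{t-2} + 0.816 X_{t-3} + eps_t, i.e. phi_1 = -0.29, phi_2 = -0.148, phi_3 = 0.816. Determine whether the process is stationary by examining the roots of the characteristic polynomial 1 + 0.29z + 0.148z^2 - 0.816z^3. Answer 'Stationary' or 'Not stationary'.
\text{Not stationary}

The AR(p) characteristic polynomial is P(z) = 1 + 0.29z + 0.148z^2 - 0.816z^3.
Stationarity requires all roots to lie outside the unit circle, i.e. |z| > 1 for every root.
Degree 3: look for a simple real root z0 first, then factor out (1 - z/z0) and solve the remaining quadratic.
Testing z0 = 1.25: P(1.25) = 1 + (0.29)(1.25) + (0.148)(1.25)^2 + (-0.816)(1.25)^3
  = 1 + (0.3625) + (0.23125) + (-1.59375) = 0.  So z_0 = 1.25 is a root, |z_0| = 1.25.
Divide out the factor (1 - 0.8 z) = (1 - z/z0) (since 1/z0 = 0.8):
  P(z) = (1 - 0.8 z)(1 + (1.09) z + (1.02) z^2)
  [check: z-coef 1.09 - (0.8) = 0.29; z^2-coef 1.02 - (0.8)(1.09) = 0.148; z^3-coef -(0.8)(1.02) = -0.816.]
Remaining roots from the quadratic factor 1 + (1.09) z + (1.02) z^2:
  Set 1 + (1.09) z + (1.02) z^2 = 0, i.e. a z^2 + b z + c = 0 with a = 1.02, b = 1.09, c = 1.
  Discriminant D = b^2 - 4ac = (1.09)^2 - 4*(1.02)*1 = 1.1881 - (4.08) = -2.8919.
  D < 0, so the roots are the complex-conjugate pair z = (-b +/- i sqrt(-D)) / (2a) = -0.5343 +/- 0.8336i.
  For a conjugate pair |z|^2 = z * conj(z) = (product of roots) = c/a = 1/(1.02) = 0.980392, so |z| = sqrt(0.980392) = 0.9901 for both roots.
Moduli of all roots: 1.2500, 0.9901, 0.9901.
All moduli strictly greater than 1? No.
Verdict: Not stationary.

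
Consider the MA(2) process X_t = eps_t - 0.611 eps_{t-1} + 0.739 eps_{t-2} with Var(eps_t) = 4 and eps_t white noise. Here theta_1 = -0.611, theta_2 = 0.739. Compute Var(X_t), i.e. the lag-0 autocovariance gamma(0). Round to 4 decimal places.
\gamma(0) = 7.6778

For an MA(q) process X_t = eps_t + sum_i theta_i eps_{t-i} with
Var(eps_t) = sigma^2, the variance is
  gamma(0) = sigma^2 * (1 + sum_i theta_i^2).
  sum_i theta_i^2 = (-0.611)^2 + (0.739)^2 = 0.373321 + 0.546121 = 0.919442.
  gamma(0) = 4 * (1 + 0.919442) = 4 * 1.919442 = 7.677768, which rounds to 7.6778.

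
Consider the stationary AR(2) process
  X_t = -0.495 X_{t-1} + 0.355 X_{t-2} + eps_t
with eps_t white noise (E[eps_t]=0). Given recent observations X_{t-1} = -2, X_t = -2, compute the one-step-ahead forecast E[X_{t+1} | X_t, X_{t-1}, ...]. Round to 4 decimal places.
E[X_{t+1} \mid \mathcal F_t] = 0.2800

For an AR(p) model X_t = c + sum_i phi_i X_{t-i} + eps_t, the
one-step-ahead conditional mean is
  E[X_{t+1} | X_t, ...] = c + sum_i phi_i X_{t+1-i}.
Substitute known values:
  E[X_{t+1} | ...] = (-0.495) * (-2) + (0.355) * (-2)
                   = 0.2800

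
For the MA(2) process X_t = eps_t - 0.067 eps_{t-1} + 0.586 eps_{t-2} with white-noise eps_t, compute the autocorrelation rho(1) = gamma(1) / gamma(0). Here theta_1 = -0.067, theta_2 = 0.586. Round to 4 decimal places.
\rho(1) = -0.0788

For an MA(q) process with theta_0 = 1, the autocovariance is
  gamma(k) = sigma^2 * sum_{i=0..q-k} theta_i * theta_{i+k},
and rho(k) = gamma(k) / gamma(0). Sigma^2 cancels.
  numerator   = (1)*(-0.067) + (-0.067)*(0.586) = -0.106262.
  denominator = (1)^2 + (-0.067)^2 + (0.586)^2 = 1.347885.
  rho(1) = -0.106262 / 1.347885 = -0.0788.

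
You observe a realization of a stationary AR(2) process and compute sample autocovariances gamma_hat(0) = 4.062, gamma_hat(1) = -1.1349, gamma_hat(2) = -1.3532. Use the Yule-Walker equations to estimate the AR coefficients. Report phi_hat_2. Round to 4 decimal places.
\hat\phi_{2} = -0.4460

The Yule-Walker equations for an AR(p) process read, in matrix form,
  Gamma_p phi = r_p,   with   (Gamma_p)_{ij} = gamma(|i - j|),
                       (r_p)_i = gamma(i),   i,j = 1..p.
Substitute the sample gammas (Toeplitz matrix and right-hand side of size 2):
  Gamma_p = [[4.062, -1.1349], [-1.1349, 4.062]]
  r_p     = [-1.1349, -1.3532]
Written out:
  4.062 phi_1 - 1.1349 phi_2 = -1.1349
  -1.1349 phi_1 + 4.062 phi_2 = -1.3532
Solve by Cramer's rule:
  det = gamma(0)^2 - gamma(1)^2 = (4.062)^2 - (-1.1349)^2 = 16.499844 - 1.28799801 = 15.21184599
  phi_hat_1 = [gamma(1) gamma(0) - gamma(1) gamma(2)] / det = [(-1.1349)(4.062) - (-1.1349)(-1.3532)] / 15.21184599 = -6.14571048 / 15.21184599 = -0.404
  phi_hat_2 = [gamma(0) gamma(2) - gamma(1)^2] / det = [(4.062)(-1.3532) - (-1.1349)^2] / 15.21184599 = -6.78469641 / 15.21184599 = -0.446
So phi_hat = [-0.4040, -0.4460].
Therefore phi_hat_2 = -0.4460.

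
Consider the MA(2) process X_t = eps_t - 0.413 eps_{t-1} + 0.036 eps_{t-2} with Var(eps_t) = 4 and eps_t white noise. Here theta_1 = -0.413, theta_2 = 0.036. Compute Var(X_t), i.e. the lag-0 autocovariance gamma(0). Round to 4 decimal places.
\gamma(0) = 4.6875

For an MA(q) process X_t = eps_t + sum_i theta_i eps_{t-i} with
Var(eps_t) = sigma^2, the variance is
  gamma(0) = sigma^2 * (1 + sum_i theta_i^2).
  sum_i theta_i^2 = (-0.413)^2 + (0.036)^2 = 0.170569 + 0.001296 = 0.171865.
  gamma(0) = 4 * (1 + 0.171865) = 4 * 1.171865 = 4.68746, which rounds to 4.6875.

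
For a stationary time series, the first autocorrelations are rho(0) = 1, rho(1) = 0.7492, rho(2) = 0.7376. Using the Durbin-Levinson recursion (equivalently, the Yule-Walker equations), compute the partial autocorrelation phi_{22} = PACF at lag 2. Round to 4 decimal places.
\phi_{22} = 0.4019

The PACF at lag k is phi_{kk}, the last component of the solution
to the Yule-Walker system G_k phi = r_k where
  (G_k)_{ij} = rho(|i - j|), (r_k)_i = rho(i), i,j = 1..k.
Equivalently, Durbin-Levinson gives phi_{kk} iteratively:
  phi_{11} = rho(1)
  phi_{kk} = [rho(k) - sum_{j=1..k-1} phi_{k-1,j} rho(k-j)]
            / [1 - sum_{j=1..k-1} phi_{k-1,j} rho(j)],
  phi_{k,j} = phi_{k-1,j} - phi_{kk} phi_{k-1,k-j},  j = 1..k-1.
Step k = 1:
  phi_11 = rho(1) = 0.7492.
Step k = 2:
  phi_22 = [rho(2) - phi_11 rho(1)] / [1 - phi_11 rho(1)] = [0.7376 - (0.7492)(0.7492)] / [1 - (0.7492)(0.7492)]
         = 0.17629936 / 0.43869936 = 0.4019.
Therefore phi_{22} = 0.4019.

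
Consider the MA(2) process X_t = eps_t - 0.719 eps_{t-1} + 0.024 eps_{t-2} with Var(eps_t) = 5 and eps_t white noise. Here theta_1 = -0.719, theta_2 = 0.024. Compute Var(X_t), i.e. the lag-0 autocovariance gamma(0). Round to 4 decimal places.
\gamma(0) = 7.5877

For an MA(q) process X_t = eps_t + sum_i theta_i eps_{t-i} with
Var(eps_t) = sigma^2, the variance is
  gamma(0) = sigma^2 * (1 + sum_i theta_i^2).
  sum_i theta_i^2 = (-0.719)^2 + (0.024)^2 = 0.516961 + 0.000576 = 0.517537.
  gamma(0) = 5 * (1 + 0.517537) = 5 * 1.517537 = 7.587685, which rounds to 7.5877.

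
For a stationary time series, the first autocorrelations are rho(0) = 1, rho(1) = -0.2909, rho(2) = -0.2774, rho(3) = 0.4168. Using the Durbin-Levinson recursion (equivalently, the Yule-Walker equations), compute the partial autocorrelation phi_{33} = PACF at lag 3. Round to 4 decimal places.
\phi_{33} = 0.2449

The PACF at lag k is phi_{kk}, the last component of the solution
to the Yule-Walker system G_k phi = r_k where
  (G_k)_{ij} = rho(|i - j|), (r_k)_i = rho(i), i,j = 1..k.
Equivalently, Durbin-Levinson gives phi_{kk} iteratively:
  phi_{11} = rho(1)
  phi_{kk} = [rho(k) - sum_{j=1..k-1} phi_{k-1,j} rho(k-j)]
            / [1 - sum_{j=1..k-1} phi_{k-1,j} rho(j)],
  phi_{k,j} = phi_{k-1,j} - phi_{kk} phi_{k-1,k-j},  j = 1..k-1.
Step k = 1:
  phi_11 = rho(1) = -0.2909.
Step k = 2:
  phi_22 = [rho(2) - phi_11 rho(1)] / [1 - phi_11 rho(1)] = [-0.2774 - (-0.2909)(-0.2909)] / [1 - (-0.2909)(-0.2909)]
         = -0.36202281 / 0.91537719 = -0.39549.
  Update: phi_21 = phi_11 - phi_22 phi_11 = -0.2909 - (-0.39549)(-0.2909) = -0.405948.
Step k = 3:
  phi_33 = [rho(3) - phi_21 rho(2) - phi_22 rho(1)] / [1 - phi_21 rho(1) - phi_22 rho(2)]
    numerator   = 0.4168 - (-0.405948)(-0.2774) - (-0.39549)(-0.2909) = 0.18914186
    denominator = 1 - (-0.405948)(-0.2909) - (-0.39549)(-0.2774) = 0.77220068
  phi_33 = 0.18914186 / 0.77220068 = 0.2449.
Therefore phi_{33} = 0.2449.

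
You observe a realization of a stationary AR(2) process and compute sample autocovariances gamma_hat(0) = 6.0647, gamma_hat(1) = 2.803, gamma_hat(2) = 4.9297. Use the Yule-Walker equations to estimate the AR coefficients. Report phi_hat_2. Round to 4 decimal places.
\hat\phi_{2} = 0.7620

The Yule-Walker equations for an AR(p) process read, in matrix form,
  Gamma_p phi = r_p,   with   (Gamma_p)_{ij} = gamma(|i - j|),
                       (r_p)_i = gamma(i),   i,j = 1..p.
Substitute the sample gammas (Toeplitz matrix and right-hand side of size 2):
  Gamma_p = [[6.0647, 2.803], [2.803, 6.0647]]
  r_p     = [2.803, 4.9297]
Written out:
  6.0647 phi_1 + 2.803 phi_2 = 2.803
  2.803 phi_1 + 6.0647 phi_2 = 4.9297
Solve by Cramer's rule:
  det = gamma(0)^2 - gamma(1)^2 = (6.0647)^2 - (2.803)^2 = 36.78058609 - 7.856809 = 28.92377709
  phi_hat_1 = [gamma(1) gamma(0) - gamma(1) gamma(2)] / det = [(2.803)(6.0647) - (2.803)(4.9297)] / 28.92377709 = 3.181405 / 28.92377709 = 0.11
  phi_hat_2 = [gamma(0) gamma(2) - gamma(1)^2] / det = [(6.0647)(4.9297) - (2.803)^2] / 28.92377709 = 22.04034259 / 28.92377709 = 0.762
So phi_hat = [0.1100, 0.7620].
Therefore phi_hat_2 = 0.7620.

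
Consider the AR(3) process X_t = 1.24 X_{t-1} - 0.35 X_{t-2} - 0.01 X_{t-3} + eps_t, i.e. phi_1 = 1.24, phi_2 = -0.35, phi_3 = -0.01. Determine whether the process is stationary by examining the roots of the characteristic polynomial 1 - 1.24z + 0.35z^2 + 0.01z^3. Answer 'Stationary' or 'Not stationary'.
\text{Stationary}

The AR(p) characteristic polynomial is P(z) = 1 - 1.24z + 0.35z^2 + 0.01z^3.
Stationarity requires all roots to lie outside the unit circle, i.e. |z| > 1 for every root.
Degree 3: look for a simple real root z0 first, then factor out (1 - z/z0) and solve the remaining quadratic.
Testing z0 = 2: P(2) = 1 + (-1.24)(2) + (0.35)(2)^2 + (0.01)(2)^3
  = 1 + (-2.48) + (1.4) + (0.08) = 0.  So z_0 = 2 is a root, |z_0| = 2.
Divide out the factor (1 - 0.5 z) = (1 - z/z0) (since 1/z0 = 0.5):
  P(z) = (1 - 0.5 z)(1 + (-0.74) z + (-0.02) z^2)
  [check: z-coef -0.74 - (0.5) = -1.24; z^2-coef -0.02 - (0.5)(-0.74) = 0.35; z^3-coef -(0.5)(-0.02) = 0.01.]
Remaining roots from the quadratic factor 1 + (-0.74) z + (-0.02) z^2:
  Set 1 + (-0.74) z + (-0.02) z^2 = 0, i.e. a z^2 + b z + c = 0 with a = -0.02, b = -0.74, c = 1.
  Discriminant D = b^2 - 4ac = (-0.74)^2 - 4*(-0.02)*1 = 0.5476 - (-0.08) = 0.6276.
  D >= 0, so the roots are real: z = (-b +/- sqrt(D)) / (2a) = (0.74 +/- 0.792212) / (-0.04).
    z_1 = (0.74 + 0.792212) / (-0.04) = -38.3053,   |z_1| = 38.3053.
    z_2 = (0.74 - 0.792212) / (-0.04) = 1.3053,   |z_2| = 1.3053.
Moduli of all roots: 2.0000, 38.3053, 1.3053.
All moduli strictly greater than 1? Yes.
Verdict: Stationary.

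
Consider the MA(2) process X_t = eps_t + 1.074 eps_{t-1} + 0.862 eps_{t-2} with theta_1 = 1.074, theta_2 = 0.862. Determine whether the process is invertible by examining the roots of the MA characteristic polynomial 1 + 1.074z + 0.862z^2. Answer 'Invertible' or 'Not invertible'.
\text{Invertible}

The MA(q) characteristic polynomial is P(z) = 1 + 1.074z + 0.862z^2.
Invertibility requires all roots to lie outside the unit circle, i.e. |z| > 1 for every root.
Set 1 + (1.074) z + (0.862) z^2 = 0, i.e. a z^2 + b z + c = 0 with a = 0.862, b = 1.074, c = 1.
Discriminant D = b^2 - 4ac = (1.074)^2 - 4*(0.862)*1 = 1.153476 - (3.448) = -2.294524.
D < 0, so the roots are the complex-conjugate pair z = (-b +/- i sqrt(-D)) / (2a) = -0.623 +/- 0.8786i.
For a conjugate pair |z|^2 = z * conj(z) = (product of roots) = c/a = 1/(0.862) = 1.160093, so |z| = sqrt(1.160093) = 1.0771 for both roots.
Moduli of all roots: 1.0771, 1.0771.
All moduli strictly greater than 1? Yes.
Verdict: Invertible.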